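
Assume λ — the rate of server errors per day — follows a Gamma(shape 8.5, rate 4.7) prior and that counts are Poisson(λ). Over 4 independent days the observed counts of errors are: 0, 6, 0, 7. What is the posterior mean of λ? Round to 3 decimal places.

Posterior mean ≈ 2.471

The Poisson likelihood adds the total count to the shape and the number of exposure periods to the rate. Here ∑xᵢ = 13 and n = 4, so shape 8.5→21.5 and rate 4.7→8.7.
E[λ | data] = 21.5/8.7 = 2.471.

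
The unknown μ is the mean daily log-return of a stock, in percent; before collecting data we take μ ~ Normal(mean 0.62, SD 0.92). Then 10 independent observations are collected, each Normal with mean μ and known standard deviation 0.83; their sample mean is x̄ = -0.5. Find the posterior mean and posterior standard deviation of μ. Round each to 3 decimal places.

Prior precision 1/τ₀² = 1/0.92² = 1.18147; data precision n/σ² = 10/0.83² = 14.5159.
Posterior precision = 1.18147 + 14.5159 = 15.6974, giving posterior SD = 1/√15.6974 = 0.252.
Posterior mean = (1.18147·0.62 + 14.5159·-0.5) / 15.6974 = -0.416.

Posterior mean ≈ -0.416; posterior SD ≈ 0.252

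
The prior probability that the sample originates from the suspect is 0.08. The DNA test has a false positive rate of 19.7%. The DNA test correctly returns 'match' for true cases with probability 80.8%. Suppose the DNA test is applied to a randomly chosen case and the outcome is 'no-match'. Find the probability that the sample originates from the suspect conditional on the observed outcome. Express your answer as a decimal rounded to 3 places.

P(H | E) ≈ 0.020

Write H for 'the sample originates from the suspect'. Prior odds H:¬H = 0.08/0.92 = 0.086957. For the 'no-match' outcome, the likelihood ratio is 0.192/0.803 = 0.23910.
Posterior odds = 0.086957 × 0.23910 = 0.020792, so P(H|E) = 0.020792/(1+0.020792) = 0.020.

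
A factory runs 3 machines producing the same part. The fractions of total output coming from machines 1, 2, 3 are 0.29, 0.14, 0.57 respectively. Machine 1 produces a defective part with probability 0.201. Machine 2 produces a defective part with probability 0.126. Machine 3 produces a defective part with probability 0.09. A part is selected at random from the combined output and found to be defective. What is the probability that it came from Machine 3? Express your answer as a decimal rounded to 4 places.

P(defective|M1) = 0.201; P(defective|M2) = 0.126; P(defective|M3) = 0.09.
Prior × likelihood for each source: 0.29·0.201=0.05829, 0.14·0.126=0.01764, 0.57·0.09=0.05130. Summing gives P(defective) = 0.12723.
P(Machine 3 | defective) = 0.05130 / 0.12723 = 0.4032.

Posterior probability ≈ 0.4032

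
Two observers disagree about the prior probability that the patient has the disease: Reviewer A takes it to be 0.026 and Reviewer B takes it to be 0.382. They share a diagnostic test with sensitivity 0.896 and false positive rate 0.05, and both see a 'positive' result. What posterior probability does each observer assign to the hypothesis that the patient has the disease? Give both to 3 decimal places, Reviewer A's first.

The likelihood ratio for a 'positive' result is 0.896/0.05 = 17.920.
Reviewer A: prior odds 0.026/0.974 = 0.026694; posterior odds 0.47836; posterior probability 0.324.
Reviewer B: prior odds 0.382/0.618 = 0.61812; posterior odds 11.077; posterior probability 0.917.

Reviewer A: 0.324; Reviewer B: 0.917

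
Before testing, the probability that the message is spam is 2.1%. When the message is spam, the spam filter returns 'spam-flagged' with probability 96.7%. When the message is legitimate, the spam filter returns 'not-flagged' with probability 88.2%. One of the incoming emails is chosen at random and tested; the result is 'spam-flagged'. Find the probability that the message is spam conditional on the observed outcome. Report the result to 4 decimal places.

P(H | E) ≈ 0.1495

Write H for 'the message is spam'. Prior odds H:¬H = 0.021/0.979 = 0.021450. For the 'spam-flagged' outcome, the likelihood ratio is 0.967/0.118 = 8.1949.
Posterior odds = 0.021450 × 8.1949 = 0.17578, so P(H|E) = 0.17578/(1+0.17578) = 0.1495.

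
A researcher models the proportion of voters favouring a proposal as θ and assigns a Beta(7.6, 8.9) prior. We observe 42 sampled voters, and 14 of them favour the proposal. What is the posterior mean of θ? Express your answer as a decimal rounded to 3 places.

Posterior mean ≈ 0.369

The binomial likelihood is conjugate to the Beta prior: with 14 successes and 28 failures, the posterior is Beta(7.6+14, 8.9+28) = Beta(21.6, 36.9).
Posterior mean = α/(α+β) = 21.6/58.5 = 0.369.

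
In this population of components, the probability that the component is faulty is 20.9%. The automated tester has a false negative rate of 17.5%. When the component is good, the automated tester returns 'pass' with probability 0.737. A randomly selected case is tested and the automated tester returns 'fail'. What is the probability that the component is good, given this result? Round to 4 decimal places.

Let H be the event that the component is faulty. P(H) = 0.209, so P(¬H) = 0.791. With E the 'fail' result, P(E|H) = 0.825 and P(E|¬H) = 0.263.
P(E) = 0.825·0.209 + 0.263·0.791 = 0.17242 + 0.20803 = 0.38046.
By Bayes' theorem, P(H|E) = 0.17242 / 0.38046 = 0.4532. Hence P(¬H|E) = 1 − 0.4532 = 0.5468.

P(¬H | E) ≈ 0.5468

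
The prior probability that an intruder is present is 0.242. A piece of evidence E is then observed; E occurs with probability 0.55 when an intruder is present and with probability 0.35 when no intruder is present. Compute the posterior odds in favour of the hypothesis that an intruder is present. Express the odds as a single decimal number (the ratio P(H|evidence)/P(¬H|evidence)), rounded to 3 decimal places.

Prior odds = 0.242/(1−0.242) = 0.31926. In log-odds, ln(0.31926) = -1.1417.
Add log likelihood ratio: ln(1.5714) = 0.45199.
Posterior log-odds = -0.68976, so posterior odds = exp(-0.68976) = 0.50170.

Posterior odds ≈ 0.502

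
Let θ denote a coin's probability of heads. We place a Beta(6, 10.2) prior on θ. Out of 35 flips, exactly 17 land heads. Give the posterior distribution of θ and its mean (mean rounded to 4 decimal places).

Posterior: Beta(23, 28.2); mean ≈ 0.4492

The binomial likelihood is conjugate to the Beta prior: with 17 successes and 18 failures, the posterior is Beta(6+17, 10.2+18) = Beta(23, 28.2).
Posterior mean = α/(α+β) = 23/51.2 = 0.4492.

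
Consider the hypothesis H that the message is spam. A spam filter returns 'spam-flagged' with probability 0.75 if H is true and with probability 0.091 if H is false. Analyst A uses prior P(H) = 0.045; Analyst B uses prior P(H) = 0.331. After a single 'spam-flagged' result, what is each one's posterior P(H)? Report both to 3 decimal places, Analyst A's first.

Analyst A: 0.280; Analyst B: 0.803

The likelihood ratio for a 'spam-flagged' result is 0.75/0.091 = 8.2418.
Analyst A: prior odds 0.045/0.955 = 0.047120; posterior odds 0.38836; posterior probability 0.280.
Analyst B: prior odds 0.331/0.669 = 0.49477; posterior odds 4.0778; posterior probability 0.803.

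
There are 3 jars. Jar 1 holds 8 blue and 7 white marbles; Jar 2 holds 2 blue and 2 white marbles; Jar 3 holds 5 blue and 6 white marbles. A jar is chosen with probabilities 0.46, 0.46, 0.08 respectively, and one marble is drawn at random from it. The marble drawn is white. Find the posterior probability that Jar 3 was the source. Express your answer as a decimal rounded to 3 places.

Posterior probability ≈ 0.089

P(white|Jar 1) = 0.4667; P(white|Jar 2) = 0.5; P(white|Jar 3) = 0.5455.
Prior × likelihood for each source: 0.46·0.4667=0.2147, 0.46·0.5=0.2300, 0.08·0.5455=0.04364. Summing gives P(white) = 0.48830.
P(Jar 3 | white) = 0.04364 / 0.48830 = 0.089.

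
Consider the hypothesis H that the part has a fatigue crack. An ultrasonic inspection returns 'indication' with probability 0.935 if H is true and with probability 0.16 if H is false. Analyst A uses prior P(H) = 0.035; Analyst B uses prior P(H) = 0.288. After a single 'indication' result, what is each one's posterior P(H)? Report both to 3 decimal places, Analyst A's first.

Analyst A: 0.175; Analyst B: 0.703

The likelihood ratio for an 'indication' result is 0.935/0.16 = 5.8438.
Analyst A: prior odds 0.035/0.965 = 0.036269; posterior odds 0.21195; posterior probability 0.175.
Analyst B: prior odds 0.288/0.712 = 0.40449; posterior odds 2.3638; posterior probability 0.703.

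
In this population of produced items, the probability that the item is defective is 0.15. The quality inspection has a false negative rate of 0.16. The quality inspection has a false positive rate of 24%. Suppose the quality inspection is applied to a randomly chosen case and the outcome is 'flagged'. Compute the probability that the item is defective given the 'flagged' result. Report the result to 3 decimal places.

P(H | E) ≈ 0.382

Let H be the event that the item is defective. P(H) = 0.15, so P(¬H) = 0.85. With E the 'flagged' result, P(E|H) = 0.84 and P(E|¬H) = 0.24.
P(E) = 0.84·0.15 + 0.24·0.85 = 0.12600 + 0.20400 = 0.33000.
By Bayes' theorem, P(H|E) = 0.12600 / 0.33000 = 0.382.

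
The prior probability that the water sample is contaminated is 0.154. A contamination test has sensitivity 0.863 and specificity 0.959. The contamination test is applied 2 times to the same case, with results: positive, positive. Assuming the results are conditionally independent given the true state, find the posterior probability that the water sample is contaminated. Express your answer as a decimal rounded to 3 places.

Posterior P(H) ≈ 0.988

Let H be the event that the water sample is contaminated; start with P(H) = 0.154. P('positive'|H) = 0.863, P('positive'|¬H) = 0.041.
Update on result 1 ('positive'): P(H) ← 0.863·0.1540 / (0.863·0.1540 + 0.041·0.8460) = 0.13290/0.16759 = 0.7930.
Update on result 2 ('positive'): P(H) ← 0.863·0.7930 / (0.863·0.7930 + 0.041·0.2070) = 0.68438/0.69287 = 0.9878.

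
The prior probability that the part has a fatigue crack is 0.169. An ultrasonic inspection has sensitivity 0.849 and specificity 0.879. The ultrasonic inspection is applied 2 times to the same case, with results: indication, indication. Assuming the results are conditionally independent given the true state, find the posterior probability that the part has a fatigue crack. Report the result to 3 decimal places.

Posterior P(H) ≈ 0.909

Let H be the event that the part has a fatigue crack; start with P(H) = 0.169. P('indication'|H) = 0.849, P('indication'|¬H) = 0.121.
Update on result 1 ('indication'): P(H) ← 0.849·0.1690 / (0.849·0.1690 + 0.121·0.8310) = 0.14348/0.24403 = 0.5880.
Update on result 2 ('indication'): P(H) ← 0.849·0.5880 / (0.849·0.5880 + 0.121·0.4120) = 0.49918/0.54903 = 0.9092.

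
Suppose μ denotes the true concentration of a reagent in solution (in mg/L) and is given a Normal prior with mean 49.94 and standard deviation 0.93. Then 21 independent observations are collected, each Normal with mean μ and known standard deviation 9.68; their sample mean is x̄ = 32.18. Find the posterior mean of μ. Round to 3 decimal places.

Posterior mean ≈ 47.056

With known σ, the Normal prior is conjugate. Weight on the data is w = (n/σ²)/(n/σ² + 1/τ₀²) = 0.224114/(0.224114+1.15620) = 0.16236.
Posterior mean = w·x̄ + (1−w)·μ₀ = 0.16236·32.18 + 0.83764·49.94 = 47.056.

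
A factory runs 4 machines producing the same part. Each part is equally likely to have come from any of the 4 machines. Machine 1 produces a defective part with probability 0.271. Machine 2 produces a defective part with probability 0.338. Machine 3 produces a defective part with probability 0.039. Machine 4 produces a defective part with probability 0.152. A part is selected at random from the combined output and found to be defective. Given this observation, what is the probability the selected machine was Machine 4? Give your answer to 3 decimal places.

Tabulate prior·likelihood by source: [1] prior 0.25, lik 0.271, product 0.06775; [2] prior 0.25, lik 0.338, product 0.08450; [3] prior 0.25, lik 0.039, product 0.009750; [4] prior 0.25, lik 0.152, product 0.03800.
Normalizing constant = 0.20000; the posterior for Machine 4 is its product over the sum, 0.03800/0.20000 = 0.190.

Posterior probability ≈ 0.190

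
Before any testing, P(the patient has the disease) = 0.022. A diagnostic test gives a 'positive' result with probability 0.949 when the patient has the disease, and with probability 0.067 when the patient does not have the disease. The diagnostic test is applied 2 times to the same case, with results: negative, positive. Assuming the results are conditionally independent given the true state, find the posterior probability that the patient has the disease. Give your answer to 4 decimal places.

With H the event that the patient has the disease, the joint likelihood of the observed sequence is P(data|H) = 0.051·0.949 = 0.048399 and P(data|¬H) = 0.933·0.067 = 0.062511.
Bayes: P(H|data) = 0.022·0.048399 / (0.022·0.048399 + 0.978·0.062511) = 0.0010648/0.062201 = 0.0171.

Posterior P(H) ≈ 0.0171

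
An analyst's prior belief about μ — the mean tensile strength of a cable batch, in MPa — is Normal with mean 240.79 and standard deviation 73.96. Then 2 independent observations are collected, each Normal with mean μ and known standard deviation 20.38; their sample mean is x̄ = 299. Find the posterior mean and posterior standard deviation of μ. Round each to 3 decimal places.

Posterior mean ≈ 296.871; posterior SD ≈ 14.145

With known σ, the Normal prior is conjugate. Weight on the data is w = (n/σ²)/(n/σ² + 1/τ₀²) = 0.00481528/(0.00481528+0.00018281) = 0.96342.
Posterior mean = w·x̄ + (1−w)·μ₀ = 0.96342·299 + 0.036576·240.79 = 296.871. Posterior variance = 1/(0.00481528+0.00018281) = 200.076, so SD = 14.145.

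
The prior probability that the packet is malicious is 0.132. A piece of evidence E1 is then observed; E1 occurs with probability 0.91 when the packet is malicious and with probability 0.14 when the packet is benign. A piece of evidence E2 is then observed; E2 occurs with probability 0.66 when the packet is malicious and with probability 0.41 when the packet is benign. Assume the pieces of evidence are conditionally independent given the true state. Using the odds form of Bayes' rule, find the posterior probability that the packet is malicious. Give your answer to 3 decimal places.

Prior odds = 0.132/(1−0.132) = 0.15207. In log-odds, ln(0.15207) = -1.8834.
Add log likelihood ratios: ln(6.5000) + ln(1.6098) = 2.3479.
Posterior log-odds = 0.46450, so posterior odds = exp(0.46450) = 1.5912. Converting, P(H|E) = 1.5912/2.5912 = 0.614.

Posterior probability ≈ 0.614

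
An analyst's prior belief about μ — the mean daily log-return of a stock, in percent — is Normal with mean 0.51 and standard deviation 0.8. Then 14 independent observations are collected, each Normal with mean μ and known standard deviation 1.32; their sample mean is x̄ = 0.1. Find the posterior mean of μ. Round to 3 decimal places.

With known σ, the Normal prior is conjugate. Weight on the data is w = (n/σ²)/(n/σ² + 1/τ₀²) = 8.03489/(8.03489+1.56250) = 0.83720.
Posterior mean = w·x̄ + (1−w)·μ₀ = 0.83720·0.1 + 0.16280·0.51 = 0.167.

Posterior mean ≈ 0.167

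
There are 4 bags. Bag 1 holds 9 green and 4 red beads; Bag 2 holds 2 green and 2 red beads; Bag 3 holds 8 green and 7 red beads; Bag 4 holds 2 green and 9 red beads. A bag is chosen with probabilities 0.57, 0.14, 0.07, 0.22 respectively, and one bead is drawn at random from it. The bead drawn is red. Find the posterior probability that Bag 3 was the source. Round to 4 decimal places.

Tabulate prior·likelihood by source: [1] prior 0.57, lik 0.3077, product 0.1754; [2] prior 0.14, lik 0.5, product 0.07000; [3] prior 0.07, lik 0.4667, product 0.03267; [4] prior 0.22, lik 0.8182, product 0.1800.
Normalizing constant = 0.45805; the posterior for Bag 3 is its product over the sum, 0.03267/0.45805 = 0.0713.

Posterior probability ≈ 0.0713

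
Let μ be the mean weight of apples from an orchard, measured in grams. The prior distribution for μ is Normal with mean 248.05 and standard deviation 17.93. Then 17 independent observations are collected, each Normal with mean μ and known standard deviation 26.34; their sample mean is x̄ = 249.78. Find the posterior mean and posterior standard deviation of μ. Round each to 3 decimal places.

With known σ, the Normal prior is conjugate. Weight on the data is w = (n/σ²)/(n/σ² + 1/τ₀²) = 0.0245029/(0.0245029+0.00311057) = 0.88735.
Posterior mean = w·x̄ + (1−w)·μ₀ = 0.88735·249.78 + 0.11265·248.05 = 249.585. Posterior variance = 1/(0.0245029+0.00311057) = 36.2142, so SD = 6.018.

Posterior mean ≈ 249.585; posterior SD ≈ 6.018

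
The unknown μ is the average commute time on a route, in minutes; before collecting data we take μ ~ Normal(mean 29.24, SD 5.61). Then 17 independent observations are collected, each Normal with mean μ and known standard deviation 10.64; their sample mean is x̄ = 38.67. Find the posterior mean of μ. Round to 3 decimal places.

With known σ, the Normal prior is conjugate. Weight on the data is w = (n/σ²)/(n/σ² + 1/τ₀²) = 0.150164/(0.150164+0.0317742) = 0.82536.
Posterior mean = w·x̄ + (1−w)·μ₀ = 0.82536·38.67 + 0.17464·29.24 = 37.023.

Posterior mean ≈ 37.023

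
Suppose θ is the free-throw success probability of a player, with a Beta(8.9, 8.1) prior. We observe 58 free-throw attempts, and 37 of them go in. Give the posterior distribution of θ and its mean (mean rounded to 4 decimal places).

The binomial likelihood is conjugate to the Beta prior: with 37 successes and 21 failures, the posterior is Beta(8.9+37, 8.1+21) = Beta(45.9, 29.1).
Posterior mean = α/(α+β) = 45.9/75 = 0.6120.

Posterior: Beta(45.9, 29.1); mean ≈ 0.6120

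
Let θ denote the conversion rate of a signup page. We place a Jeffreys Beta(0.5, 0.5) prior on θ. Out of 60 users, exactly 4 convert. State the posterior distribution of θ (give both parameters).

The binomial likelihood is conjugate to the Beta prior: with 4 successes and 56 failures, the posterior is Beta(0.5+4, 0.5+56) = Beta(4.5, 56.5).

Posterior: Beta(4.5, 56.5)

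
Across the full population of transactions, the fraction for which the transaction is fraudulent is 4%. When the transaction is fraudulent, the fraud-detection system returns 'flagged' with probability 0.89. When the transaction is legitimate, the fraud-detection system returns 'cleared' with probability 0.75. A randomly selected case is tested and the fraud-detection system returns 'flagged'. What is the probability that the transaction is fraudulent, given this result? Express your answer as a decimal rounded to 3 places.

P(H | E) ≈ 0.129

Write H for 'the transaction is fraudulent'. Prior odds H:¬H = 0.04/0.96 = 0.041667. For the 'flagged' outcome, the likelihood ratio is 0.89/0.25 = 3.5600.
Posterior odds = 0.041667 × 3.5600 = 0.14833, so P(H|E) = 0.14833/(1+0.14833) = 0.129.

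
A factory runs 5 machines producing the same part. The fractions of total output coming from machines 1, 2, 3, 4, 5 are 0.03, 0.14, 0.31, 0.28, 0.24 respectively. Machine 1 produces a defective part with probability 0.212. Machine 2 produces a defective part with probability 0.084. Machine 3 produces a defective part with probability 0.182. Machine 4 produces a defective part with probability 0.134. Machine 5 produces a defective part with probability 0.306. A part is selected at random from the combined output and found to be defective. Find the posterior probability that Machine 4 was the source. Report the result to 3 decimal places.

P(defective|M1) = 0.212; P(defective|M2) = 0.084; P(defective|M3) = 0.182; P(defective|M4) = 0.134; P(defective|M5) = 0.306.
Prior × likelihood for each source: 0.03·0.212=0.006360, 0.14·0.084=0.01176, 0.31·0.182=0.05642, 0.28·0.134=0.03752, 0.24·0.306=0.07344. Summing gives P(defective) = 0.18550.
P(Machine 4 | defective) = 0.03752 / 0.18550 = 0.202.

Posterior probability ≈ 0.202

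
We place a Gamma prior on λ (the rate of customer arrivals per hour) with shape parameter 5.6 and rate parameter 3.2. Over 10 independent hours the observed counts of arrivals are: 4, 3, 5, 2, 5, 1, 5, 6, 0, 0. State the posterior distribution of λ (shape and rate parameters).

The Poisson likelihood adds the total count to the shape and the number of exposure periods to the rate. Here ∑xᵢ = 31 and n = 10, so shape 5.6→36.6 and rate 3.2→13.2.

Posterior: Gamma(shape=36.6, rate=13.2)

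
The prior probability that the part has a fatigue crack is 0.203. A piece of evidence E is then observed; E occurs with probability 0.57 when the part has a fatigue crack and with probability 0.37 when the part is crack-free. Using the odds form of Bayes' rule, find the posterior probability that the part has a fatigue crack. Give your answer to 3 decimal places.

Prior odds = 0.203/(1−0.203) = 0.25471. In log-odds, ln(0.25471) = -1.3676.
Add log likelihood ratio: ln(1.5405) = 0.43213.
Posterior log-odds = -0.93552, so posterior odds = exp(-0.93552) = 0.39238. Converting, P(H|E) = 0.39238/1.3924 = 0.282.

Posterior probability ≈ 0.282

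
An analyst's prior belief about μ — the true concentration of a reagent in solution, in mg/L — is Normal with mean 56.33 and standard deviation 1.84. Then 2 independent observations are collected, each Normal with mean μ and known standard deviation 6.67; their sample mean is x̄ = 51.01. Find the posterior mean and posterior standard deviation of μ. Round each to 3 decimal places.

Posterior mean ≈ 55.627; posterior SD ≈ 1.714

With known σ, the Normal prior is conjugate. Weight on the data is w = (n/σ²)/(n/σ² + 1/τ₀²) = 0.0449550/(0.0449550+0.295369) = 0.13209.
Posterior mean = w·x̄ + (1−w)·μ₀ = 0.13209·51.01 + 0.86791·56.33 = 55.627. Posterior variance = 1/(0.0449550+0.295369) = 2.93838, so SD = 1.714.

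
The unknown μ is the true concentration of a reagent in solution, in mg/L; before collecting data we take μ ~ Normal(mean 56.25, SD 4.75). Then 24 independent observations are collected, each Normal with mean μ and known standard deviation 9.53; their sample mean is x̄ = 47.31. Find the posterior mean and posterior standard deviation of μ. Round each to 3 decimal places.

With known σ, the Normal prior is conjugate. Weight on the data is w = (n/σ²)/(n/σ² + 1/τ₀²) = 0.264256/(0.264256+0.0443213) = 0.85637.
Posterior mean = w·x̄ + (1−w)·μ₀ = 0.85637·47.31 + 0.14363·56.25 = 48.594. Posterior variance = 1/(0.264256+0.0443213) = 3.24068, so SD = 1.800.

Posterior mean ≈ 48.594; posterior SD ≈ 1.800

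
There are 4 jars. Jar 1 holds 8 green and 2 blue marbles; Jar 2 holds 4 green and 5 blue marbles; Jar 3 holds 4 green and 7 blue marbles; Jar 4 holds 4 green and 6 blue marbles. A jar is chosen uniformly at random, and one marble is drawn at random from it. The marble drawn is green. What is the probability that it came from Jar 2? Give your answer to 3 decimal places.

Posterior probability ≈ 0.221

P(green|Jar 1) = 0.8; P(green|Jar 2) = 0.4444; P(green|Jar 3) = 0.3636; P(green|Jar 4) = 0.4.
Prior × likelihood for each source: 0.25·0.8=0.2000, 0.25·0.4444=0.1111, 0.25·0.3636=0.09091, 0.25·0.4=0.1000. Summing gives P(green) = 0.50202.
P(Jar 2 | green) = 0.1111 / 0.50202 = 0.221.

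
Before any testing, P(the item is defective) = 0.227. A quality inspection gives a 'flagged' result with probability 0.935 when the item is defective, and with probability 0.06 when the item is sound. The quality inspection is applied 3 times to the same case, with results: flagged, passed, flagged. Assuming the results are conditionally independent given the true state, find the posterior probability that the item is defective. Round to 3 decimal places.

Let H be the event that the item is defective; start with P(H) = 0.227. P('flagged'|H) = 0.935, P('flagged'|¬H) = 0.06.
Update on result 1 ('flagged'): P(H) ← 0.935·0.2270 / (0.935·0.2270 + 0.06·0.7730) = 0.21225/0.25862 = 0.8207.
Update on result 2 ('passed'): P(H) ← 0.065·0.8207 / (0.065·0.8207 + 0.94·0.1793) = 0.053343/0.22192 = 0.2404.
Update on result 3 ('flagged'): P(H) ← 0.935·0.2404 / (0.935·0.2404 + 0.06·0.7596) = 0.22475/0.27033 = 0.8314.

Posterior P(H) ≈ 0.831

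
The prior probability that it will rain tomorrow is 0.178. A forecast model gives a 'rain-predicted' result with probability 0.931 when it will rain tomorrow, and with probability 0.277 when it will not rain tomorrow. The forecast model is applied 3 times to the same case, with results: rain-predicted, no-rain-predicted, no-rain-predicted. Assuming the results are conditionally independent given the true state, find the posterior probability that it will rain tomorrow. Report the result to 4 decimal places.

Posterior P(H) ≈ 0.0066

With H the event that it will rain tomorrow, the joint likelihood of the observed sequence is P(data|H) = 0.931·0.069·0.069 = 0.0044325 and P(data|¬H) = 0.277·0.723·0.723 = 0.14480.
Bayes: P(H|data) = 0.178·0.0044325 / (0.178·0.0044325 + 0.822·0.14480) = 0.00078898/0.11981 = 0.0066.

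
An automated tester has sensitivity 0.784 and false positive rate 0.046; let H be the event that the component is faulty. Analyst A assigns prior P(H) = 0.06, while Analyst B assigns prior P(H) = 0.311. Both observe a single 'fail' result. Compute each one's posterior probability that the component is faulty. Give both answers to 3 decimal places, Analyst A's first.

P('+'|H) = 0.784, P('+'|¬H) = 0.046.
Analyst A: numerator 0.784·0.06 = 0.047040; evidence = 0.047040+0.046·0.94 = 0.090280; posterior = 0.521.
Analyst B: numerator 0.784·0.311 = 0.24382; evidence = 0.24382+0.046·0.689 = 0.27552; posterior = 0.885.

Analyst A: 0.521; Analyst B: 0.885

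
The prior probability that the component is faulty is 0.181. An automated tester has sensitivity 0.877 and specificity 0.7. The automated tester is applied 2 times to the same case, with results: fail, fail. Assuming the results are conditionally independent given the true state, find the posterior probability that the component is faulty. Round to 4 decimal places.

With H the event that the component is faulty, the joint likelihood of the observed sequence is P(data|H) = 0.877·0.877 = 0.76913 and P(data|¬H) = 0.3·0.3 = 0.090000.
Bayes: P(H|data) = 0.181·0.76913 / (0.181·0.76913 + 0.819·0.090000) = 0.13921/0.21292 = 0.6538.

Posterior P(H) ≈ 0.6538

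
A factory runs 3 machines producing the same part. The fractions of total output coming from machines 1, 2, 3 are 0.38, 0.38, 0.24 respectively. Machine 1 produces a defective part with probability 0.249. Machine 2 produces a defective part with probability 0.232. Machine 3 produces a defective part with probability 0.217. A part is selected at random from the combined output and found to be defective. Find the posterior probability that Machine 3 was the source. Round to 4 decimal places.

P(defective|M1) = 0.249; P(defective|M2) = 0.232; P(defective|M3) = 0.217.
Prior × likelihood for each source: 0.38·0.249=0.09462, 0.38·0.232=0.08816, 0.24·0.217=0.05208. Summing gives P(defective) = 0.23486.
P(Machine 3 | defective) = 0.05208 / 0.23486 = 0.2217.

Posterior probability ≈ 0.2217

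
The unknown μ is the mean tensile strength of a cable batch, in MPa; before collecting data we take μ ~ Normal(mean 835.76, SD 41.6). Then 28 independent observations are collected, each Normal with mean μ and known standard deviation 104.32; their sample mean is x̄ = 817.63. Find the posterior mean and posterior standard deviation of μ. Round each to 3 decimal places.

With known σ, the Normal prior is conjugate. Weight on the data is w = (n/σ²)/(n/σ² + 1/τ₀²) = 0.00257290/(0.00257290+0.00057785) = 0.81660.
Posterior mean = w·x̄ + (1−w)·μ₀ = 0.81660·817.63 + 0.18340·835.76 = 820.955. Posterior variance = 1/(0.00257290+0.00057785) = 317.385, so SD = 17.815.

Posterior mean ≈ 820.955; posterior SD ≈ 17.815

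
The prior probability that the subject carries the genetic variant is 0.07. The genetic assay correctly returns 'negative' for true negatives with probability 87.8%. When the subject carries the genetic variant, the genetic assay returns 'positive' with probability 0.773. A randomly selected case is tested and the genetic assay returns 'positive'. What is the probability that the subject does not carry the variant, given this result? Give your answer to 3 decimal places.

Write H for 'the subject carries the genetic variant'. Prior odds H:¬H = 0.07/0.93 = 0.075269. For the 'positive' outcome, the likelihood ratio is 0.773/0.122 = 6.3361.
Posterior odds = 0.075269 × 6.3361 = 0.47691, so P(H|E) = 0.47691/(1+0.47691) = 0.323. Then P(¬H|E) = 1 − 0.323 = 0.677.

P(¬H | E) ≈ 0.677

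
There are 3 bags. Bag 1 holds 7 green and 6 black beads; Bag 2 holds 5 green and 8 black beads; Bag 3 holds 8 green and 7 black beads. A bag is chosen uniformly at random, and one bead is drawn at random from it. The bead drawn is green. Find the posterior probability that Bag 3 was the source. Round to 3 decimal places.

Posterior probability ≈ 0.366

P(green|Bag 1) = 0.5385; P(green|Bag 2) = 0.3846; P(green|Bag 3) = 0.5333.
Prior × likelihood for each source: 0.333333·0.5385=0.1795, 0.333333·0.3846=0.1282, 0.333333·0.5333=0.1778. Summing gives P(green) = 0.48547.
P(Bag 3 | green) = 0.1778 / 0.48547 = 0.366.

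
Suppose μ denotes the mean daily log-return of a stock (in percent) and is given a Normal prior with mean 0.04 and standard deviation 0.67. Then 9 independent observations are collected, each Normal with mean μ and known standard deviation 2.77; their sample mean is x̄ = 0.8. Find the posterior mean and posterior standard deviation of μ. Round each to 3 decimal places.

With known σ, the Normal prior is conjugate. Weight on the data is w = (n/σ²)/(n/σ² + 1/τ₀²) = 1.17296/(1.17296+2.22767) = 0.34492.
Posterior mean = w·x̄ + (1−w)·μ₀ = 0.34492·0.8 + 0.65508·0.04 = 0.302. Posterior variance = 1/(1.17296+2.22767) = 0.294063, so SD = 0.542.

Posterior mean ≈ 0.302; posterior SD ≈ 0.542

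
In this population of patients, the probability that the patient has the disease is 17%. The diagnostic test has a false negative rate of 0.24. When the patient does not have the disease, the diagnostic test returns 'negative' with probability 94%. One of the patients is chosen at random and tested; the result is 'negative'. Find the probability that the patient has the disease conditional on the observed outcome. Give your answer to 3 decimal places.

Let H be the event that the patient has the disease. P(H) = 0.17, so P(¬H) = 0.83. With E the 'negative' result, P(E|H) = 0.24 and P(E|¬H) = 0.94.
P(E) = 0.24·0.17 + 0.94·0.83 = 0.040800 + 0.78020 = 0.82100.
By Bayes' theorem, P(H|E) = 0.040800 / 0.82100 = 0.050.

P(H | E) ≈ 0.050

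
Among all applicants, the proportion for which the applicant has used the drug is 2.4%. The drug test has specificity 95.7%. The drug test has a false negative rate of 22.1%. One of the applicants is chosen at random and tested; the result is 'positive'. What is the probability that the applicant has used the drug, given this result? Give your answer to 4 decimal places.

P(H | E) ≈ 0.3082

Write H for 'the applicant has used the drug'. Prior odds H:¬H = 0.024/0.976 = 0.024590. For the 'positive' outcome, the likelihood ratio is 0.779/0.043 = 18.116.
Posterior odds = 0.024590 × 18.116 = 0.44548, so P(H|E) = 0.44548/(1+0.44548) = 0.3082.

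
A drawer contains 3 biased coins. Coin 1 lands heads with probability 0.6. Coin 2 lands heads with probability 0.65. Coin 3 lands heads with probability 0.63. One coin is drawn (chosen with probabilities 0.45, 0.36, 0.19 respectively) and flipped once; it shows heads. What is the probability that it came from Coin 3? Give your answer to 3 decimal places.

Tabulate prior·likelihood by source: [1] prior 0.45, lik 0.6, product 0.2700; [2] prior 0.36, lik 0.65, product 0.2340; [3] prior 0.19, lik 0.63, product 0.1197.
Normalizing constant = 0.62370; the posterior for Coin 3 is its product over the sum, 0.1197/0.62370 = 0.192.

Posterior probability ≈ 0.192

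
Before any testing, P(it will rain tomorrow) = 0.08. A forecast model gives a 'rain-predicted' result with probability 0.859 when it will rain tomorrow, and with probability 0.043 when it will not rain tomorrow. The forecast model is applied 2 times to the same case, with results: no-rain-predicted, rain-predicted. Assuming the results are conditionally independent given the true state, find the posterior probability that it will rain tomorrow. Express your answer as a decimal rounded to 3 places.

With H the event that it will rain tomorrow, the joint likelihood of the observed sequence is P(data|H) = 0.141·0.859 = 0.12112 and P(data|¬H) = 0.957·0.043 = 0.041151.
Bayes: P(H|data) = 0.08·0.12112 / (0.08·0.12112 + 0.92·0.041151) = 0.0096895/0.047548 = 0.2038.

Posterior P(H) ≈ 0.204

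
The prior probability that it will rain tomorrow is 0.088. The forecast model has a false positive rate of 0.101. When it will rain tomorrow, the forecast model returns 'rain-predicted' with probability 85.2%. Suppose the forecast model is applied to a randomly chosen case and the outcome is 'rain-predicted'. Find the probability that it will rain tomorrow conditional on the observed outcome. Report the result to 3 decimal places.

P(H | E) ≈ 0.449

Let H be the event that it will rain tomorrow. P(H) = 0.088, so P(¬H) = 0.912. With E the 'rain-predicted' result, P(E|H) = 0.852 and P(E|¬H) = 0.101.
P(E) = 0.852·0.088 + 0.101·0.912 = 0.074976 + 0.092112 = 0.16709.
By Bayes' theorem, P(H|E) = 0.074976 / 0.16709 = 0.449.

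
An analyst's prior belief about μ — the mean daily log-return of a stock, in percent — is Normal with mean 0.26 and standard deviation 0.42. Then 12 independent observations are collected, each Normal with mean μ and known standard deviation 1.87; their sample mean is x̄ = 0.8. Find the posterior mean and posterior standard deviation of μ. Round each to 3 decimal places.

Posterior mean ≈ 0.464; posterior SD ≈ 0.331

Prior precision 1/τ₀² = 1/0.42² = 5.66893; data precision n/σ² = 12/1.87² = 3.43161.
Posterior precision = 5.66893 + 3.43161 = 9.10055, giving posterior SD = 1/√9.10055 = 0.331.
Posterior mean = (5.66893·0.26 + 3.43161·0.8) / 9.10055 = 0.464.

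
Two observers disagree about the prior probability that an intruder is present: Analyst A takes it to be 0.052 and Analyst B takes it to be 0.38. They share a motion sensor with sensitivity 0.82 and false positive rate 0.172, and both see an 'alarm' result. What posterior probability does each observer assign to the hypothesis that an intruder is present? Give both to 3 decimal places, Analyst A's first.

The likelihood ratio for an 'alarm' result is 0.82/0.172 = 4.7674.
Analyst A: prior odds 0.052/0.948 = 0.054852; posterior odds 0.26151; posterior probability 0.207.
Analyst B: prior odds 0.38/0.62 = 0.61290; posterior odds 2.9220; posterior probability 0.745.

Analyst A: 0.207; Analyst B: 0.745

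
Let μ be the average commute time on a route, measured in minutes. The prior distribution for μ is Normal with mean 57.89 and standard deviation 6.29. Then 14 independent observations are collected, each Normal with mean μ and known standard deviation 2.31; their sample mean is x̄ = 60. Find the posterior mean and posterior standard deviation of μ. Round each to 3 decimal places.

Posterior mean ≈ 59.980; posterior SD ≈ 0.614

Prior precision 1/τ₀² = 1/6.29² = 0.0252754; data precision n/σ² = 14/2.31² = 2.62364.
Posterior precision = 0.0252754 + 2.62364 = 2.64891, giving posterior SD = 1/√2.64891 = 0.614.
Posterior mean = (0.0252754·57.89 + 2.62364·60) / 2.64891 = 59.980.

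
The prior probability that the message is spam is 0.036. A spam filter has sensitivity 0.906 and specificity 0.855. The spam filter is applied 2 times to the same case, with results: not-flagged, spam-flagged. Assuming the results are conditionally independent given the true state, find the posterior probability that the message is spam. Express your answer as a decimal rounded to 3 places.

With H the event that the message is spam, the joint likelihood of the observed sequence is P(data|H) = 0.094·0.906 = 0.085164 and P(data|¬H) = 0.855·0.145 = 0.12397.
Bayes: P(H|data) = 0.036·0.085164 / (0.036·0.085164 + 0.964·0.12397) = 0.0030659/0.12258 = 0.0250.

Posterior P(H) ≈ 0.025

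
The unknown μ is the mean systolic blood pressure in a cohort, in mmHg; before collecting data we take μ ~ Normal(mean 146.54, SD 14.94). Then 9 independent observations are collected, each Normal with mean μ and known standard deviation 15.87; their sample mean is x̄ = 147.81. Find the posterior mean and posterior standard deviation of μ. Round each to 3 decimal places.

With known σ, the Normal prior is conjugate. Weight on the data is w = (n/σ²)/(n/σ² + 1/τ₀²) = 0.0357346/(0.0357346+0.00448021) = 0.88859.
Posterior mean = w·x̄ + (1−w)·μ₀ = 0.88859·147.81 + 0.11141·146.54 = 147.669. Posterior variance = 1/(0.0357346+0.00448021) = 24.8665, so SD = 4.987.

Posterior mean ≈ 147.669; posterior SD ≈ 4.987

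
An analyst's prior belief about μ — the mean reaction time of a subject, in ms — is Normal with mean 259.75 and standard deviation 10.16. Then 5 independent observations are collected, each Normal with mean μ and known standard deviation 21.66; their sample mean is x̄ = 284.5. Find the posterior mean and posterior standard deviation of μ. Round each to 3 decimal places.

Prior precision 1/τ₀² = 1/10.16² = 0.00968752; data precision n/σ² = 5/21.66² = 0.0106574.
Posterior precision = 0.00968752 + 0.0106574 = 0.0203450, giving posterior SD = 1/√0.0203450 = 7.011.
Posterior mean = (0.00968752·259.75 + 0.0106574·284.5) / 0.0203450 = 272.715.

Posterior mean ≈ 272.715; posterior SD ≈ 7.011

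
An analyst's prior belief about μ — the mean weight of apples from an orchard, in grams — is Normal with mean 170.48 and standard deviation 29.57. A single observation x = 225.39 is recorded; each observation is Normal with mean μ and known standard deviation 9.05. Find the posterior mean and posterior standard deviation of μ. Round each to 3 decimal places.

Posterior mean ≈ 220.687; posterior SD ≈ 8.654

With known σ, the Normal prior is conjugate. Weight on the data is w = (n/σ²)/(n/σ² + 1/τ₀²) = 0.0122096/(0.0122096+0.00114366) = 0.91435.
Posterior mean = w·x̄ + (1−w)·μ₀ = 0.91435·225.39 + 0.085646·170.48 = 220.687. Posterior variance = 1/(0.0122096+0.00114366) = 74.8879, so SD = 8.654.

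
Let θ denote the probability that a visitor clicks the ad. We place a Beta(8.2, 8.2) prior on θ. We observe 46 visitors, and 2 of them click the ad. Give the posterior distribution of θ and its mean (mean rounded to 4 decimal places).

Posterior: Beta(10.2, 52.2); mean ≈ 0.1635

Observing 2 successes and 44 failures updates Beta(8.2, 8.2) by adding the success and failure counts to the two shape parameters: α = 8.2+2 = 10.2, β = 8.2+44 = 52.2.
Posterior mean = α/(α+β) = 10.2/62.4 = 0.1635.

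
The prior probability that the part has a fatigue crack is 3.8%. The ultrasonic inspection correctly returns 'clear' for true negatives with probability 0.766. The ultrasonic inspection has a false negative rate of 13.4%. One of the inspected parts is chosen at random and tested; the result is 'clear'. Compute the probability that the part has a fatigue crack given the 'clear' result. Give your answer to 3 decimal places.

P(H | E) ≈ 0.007

Let H be the event that the part has a fatigue crack. P(H) = 0.038, so P(¬H) = 0.962. With E the 'clear' result, P(E|H) = 0.134 and P(E|¬H) = 0.766.
P(E) = 0.134·0.038 + 0.766·0.962 = 0.0050920 + 0.73689 = 0.74198.
By Bayes' theorem, P(H|E) = 0.0050920 / 0.74198 = 0.007.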